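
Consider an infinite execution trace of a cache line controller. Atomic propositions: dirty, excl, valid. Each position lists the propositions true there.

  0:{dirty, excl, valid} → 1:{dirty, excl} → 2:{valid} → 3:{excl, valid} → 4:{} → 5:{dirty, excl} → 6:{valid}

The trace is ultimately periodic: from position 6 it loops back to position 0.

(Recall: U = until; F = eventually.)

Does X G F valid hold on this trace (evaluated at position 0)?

Holds

The position after 0 is 1; G F valid is true there.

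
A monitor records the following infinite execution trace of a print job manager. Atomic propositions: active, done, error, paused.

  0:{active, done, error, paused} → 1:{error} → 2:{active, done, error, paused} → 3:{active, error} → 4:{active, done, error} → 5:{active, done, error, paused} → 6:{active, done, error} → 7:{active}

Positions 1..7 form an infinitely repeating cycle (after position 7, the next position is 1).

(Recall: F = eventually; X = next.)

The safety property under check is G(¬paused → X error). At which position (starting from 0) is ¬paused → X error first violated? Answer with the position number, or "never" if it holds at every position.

6

Check ¬paused → X error at each position in order: 0 ✓, 1 ✓, 2 ✓, 3 ✓, 4 ✓, 5 ✓.
At position 6 the labels are {active, done, error} and the next position 7 has {active}, so ¬paused → X error is false there. This is the first violation.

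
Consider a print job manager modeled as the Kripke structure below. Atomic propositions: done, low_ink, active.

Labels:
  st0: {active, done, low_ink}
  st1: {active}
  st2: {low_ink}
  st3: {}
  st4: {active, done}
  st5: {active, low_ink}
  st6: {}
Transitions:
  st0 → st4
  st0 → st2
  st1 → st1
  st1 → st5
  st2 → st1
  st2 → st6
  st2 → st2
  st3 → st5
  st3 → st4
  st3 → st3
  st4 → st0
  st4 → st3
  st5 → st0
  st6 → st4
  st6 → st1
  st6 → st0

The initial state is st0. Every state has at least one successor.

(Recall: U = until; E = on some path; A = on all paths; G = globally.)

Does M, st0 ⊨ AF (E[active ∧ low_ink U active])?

Holds

States satisfying E[active ∧ low_ink U active]: {st0, st1, st4, st5}.
States satisfying AF (E[active ∧ low_ink U active]): {st0, st1, st4, st5, st6}.
st0 ∈ Sat(AF (E[active ∧ low_ink U active])).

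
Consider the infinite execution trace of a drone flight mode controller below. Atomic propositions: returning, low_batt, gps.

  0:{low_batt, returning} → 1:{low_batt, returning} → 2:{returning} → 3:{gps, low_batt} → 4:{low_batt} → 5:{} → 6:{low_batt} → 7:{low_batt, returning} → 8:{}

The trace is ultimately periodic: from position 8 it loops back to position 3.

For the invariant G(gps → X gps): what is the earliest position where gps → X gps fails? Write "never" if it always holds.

Check gps → X gps at each position in order: 0 ✓, 1 ✓, 2 ✓.
At position 3 the labels are {gps, low_batt} and the next position 4 has {low_batt}, so gps → X gps is false there. This is the first violation.

3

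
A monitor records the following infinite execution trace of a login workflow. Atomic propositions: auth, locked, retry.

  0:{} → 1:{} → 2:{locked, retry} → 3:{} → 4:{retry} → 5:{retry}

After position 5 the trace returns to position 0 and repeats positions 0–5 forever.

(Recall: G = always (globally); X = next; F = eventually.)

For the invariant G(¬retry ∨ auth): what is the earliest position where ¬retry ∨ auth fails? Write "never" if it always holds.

Check ¬retry ∨ auth at each position in order: 0 ✓, 1 ✓.
At position 2 the labels are {locked, retry}, so ¬retry ∨ auth is false there. This is the first violation.

2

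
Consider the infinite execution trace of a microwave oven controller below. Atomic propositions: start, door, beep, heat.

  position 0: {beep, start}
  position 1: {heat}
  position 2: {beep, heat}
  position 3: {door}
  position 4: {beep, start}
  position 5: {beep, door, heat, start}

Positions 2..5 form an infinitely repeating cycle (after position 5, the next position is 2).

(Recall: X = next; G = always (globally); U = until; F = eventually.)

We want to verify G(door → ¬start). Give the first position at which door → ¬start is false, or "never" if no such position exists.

5

Check door → ¬start at each position in order: 0 ✓, 1 ✓, 2 ✓, 3 ✓, 4 ✓.
At position 5 the labels are {beep, door, heat, start}, so door → ¬start is false there. This is the first violation.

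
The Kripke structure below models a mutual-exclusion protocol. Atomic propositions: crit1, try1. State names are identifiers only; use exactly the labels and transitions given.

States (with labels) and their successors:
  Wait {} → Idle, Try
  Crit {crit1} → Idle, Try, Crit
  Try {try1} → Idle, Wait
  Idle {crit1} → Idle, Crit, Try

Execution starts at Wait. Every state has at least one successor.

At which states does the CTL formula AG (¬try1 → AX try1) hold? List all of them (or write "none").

States satisfying ¬try1 → AX try1: {Try}.
States satisfying AG (¬try1 → AX try1): ∅.

none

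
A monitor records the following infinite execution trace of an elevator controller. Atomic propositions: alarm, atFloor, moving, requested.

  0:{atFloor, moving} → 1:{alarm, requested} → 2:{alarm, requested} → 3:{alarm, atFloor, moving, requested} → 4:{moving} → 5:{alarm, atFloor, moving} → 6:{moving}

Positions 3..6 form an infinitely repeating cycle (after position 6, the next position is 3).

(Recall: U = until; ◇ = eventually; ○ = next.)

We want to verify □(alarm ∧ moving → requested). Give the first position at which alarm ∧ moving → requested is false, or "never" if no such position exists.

5

Check alarm ∧ moving → requested at each position in order: 0 ✓, 1 ✓, 2 ✓, 3 ✓, 4 ✓.
At position 5 the labels are {alarm, atFloor, moving}, so alarm ∧ moving → requested is false there. This is the first violation.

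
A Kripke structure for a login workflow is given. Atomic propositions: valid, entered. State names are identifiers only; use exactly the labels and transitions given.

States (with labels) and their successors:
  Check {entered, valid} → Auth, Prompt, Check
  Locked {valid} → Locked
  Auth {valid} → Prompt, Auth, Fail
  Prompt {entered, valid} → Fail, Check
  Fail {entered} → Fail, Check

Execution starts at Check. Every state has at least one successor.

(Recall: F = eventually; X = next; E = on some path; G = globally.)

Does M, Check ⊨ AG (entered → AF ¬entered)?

No

States satisfying entered → AF ¬entered: {Locked, Auth}.
States satisfying AG (entered → AF ¬entered): {Locked}.
Check is reachable from Check and violates entered → AF ¬entered, so AG fails at Check.
Check ∉ Sat(AG (entered → AF ¬entered)).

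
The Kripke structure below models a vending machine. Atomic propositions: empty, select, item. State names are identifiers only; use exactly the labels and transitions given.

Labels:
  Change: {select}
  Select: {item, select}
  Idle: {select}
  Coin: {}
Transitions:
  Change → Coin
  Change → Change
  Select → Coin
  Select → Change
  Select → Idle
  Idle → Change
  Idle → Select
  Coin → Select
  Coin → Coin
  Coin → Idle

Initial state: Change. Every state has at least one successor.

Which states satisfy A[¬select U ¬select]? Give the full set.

States satisfying ¬select: {Coin}.
States satisfying A[¬select U ¬select]: {Coin}.

{Coin}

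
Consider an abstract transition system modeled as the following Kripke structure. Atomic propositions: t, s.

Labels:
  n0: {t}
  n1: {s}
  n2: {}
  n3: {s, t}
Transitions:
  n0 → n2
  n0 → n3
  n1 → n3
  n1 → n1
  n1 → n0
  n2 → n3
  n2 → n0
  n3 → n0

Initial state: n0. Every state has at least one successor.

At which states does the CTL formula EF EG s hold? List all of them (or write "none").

{n1}

States satisfying EG s: {n1}.
States satisfying EF EG s: {n1}.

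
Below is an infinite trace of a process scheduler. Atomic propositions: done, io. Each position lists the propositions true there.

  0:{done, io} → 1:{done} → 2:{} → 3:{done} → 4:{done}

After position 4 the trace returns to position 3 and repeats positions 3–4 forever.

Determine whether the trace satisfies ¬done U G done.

Does not hold

Walking from position 0: at position 0, G done has not yet held and ¬done fails, so ¬done U G done is false.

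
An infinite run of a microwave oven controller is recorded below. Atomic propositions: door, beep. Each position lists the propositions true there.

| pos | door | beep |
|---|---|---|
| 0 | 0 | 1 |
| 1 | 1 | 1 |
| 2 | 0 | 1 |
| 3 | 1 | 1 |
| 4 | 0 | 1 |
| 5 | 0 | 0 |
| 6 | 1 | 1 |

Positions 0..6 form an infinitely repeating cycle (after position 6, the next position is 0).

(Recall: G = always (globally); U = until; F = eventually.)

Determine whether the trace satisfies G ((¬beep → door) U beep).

Does not hold

(¬beep → door) U beep must hold at every position from 0 onward. It fails at position 5, so G ((¬beep → door) U beep) is false.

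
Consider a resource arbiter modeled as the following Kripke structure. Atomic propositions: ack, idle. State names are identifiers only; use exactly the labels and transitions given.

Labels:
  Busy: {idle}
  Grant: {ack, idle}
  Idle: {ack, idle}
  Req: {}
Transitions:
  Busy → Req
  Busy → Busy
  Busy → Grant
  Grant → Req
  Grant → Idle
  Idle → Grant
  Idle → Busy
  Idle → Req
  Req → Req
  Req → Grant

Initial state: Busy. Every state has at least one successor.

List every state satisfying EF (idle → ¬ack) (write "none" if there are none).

States satisfying idle → ¬ack: {Busy, Req}.
States satisfying EF (idle → ¬ack): {Busy, Grant, Idle, Req}.

{Busy, Grant, Idle, Req}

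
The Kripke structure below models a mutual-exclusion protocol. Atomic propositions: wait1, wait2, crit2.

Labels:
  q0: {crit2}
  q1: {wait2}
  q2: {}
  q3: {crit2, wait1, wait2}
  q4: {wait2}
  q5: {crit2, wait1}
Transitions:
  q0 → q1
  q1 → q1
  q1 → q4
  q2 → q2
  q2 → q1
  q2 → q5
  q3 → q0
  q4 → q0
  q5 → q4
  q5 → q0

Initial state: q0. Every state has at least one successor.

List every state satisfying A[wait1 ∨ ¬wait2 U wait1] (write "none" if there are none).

{q3, q5}

States satisfying wait1 ∨ ¬wait2: {q0, q2, q3, q5}.
States satisfying wait1: {q3, q5}.
States satisfying A[wait1 ∨ ¬wait2 U wait1]: {q3, q5}.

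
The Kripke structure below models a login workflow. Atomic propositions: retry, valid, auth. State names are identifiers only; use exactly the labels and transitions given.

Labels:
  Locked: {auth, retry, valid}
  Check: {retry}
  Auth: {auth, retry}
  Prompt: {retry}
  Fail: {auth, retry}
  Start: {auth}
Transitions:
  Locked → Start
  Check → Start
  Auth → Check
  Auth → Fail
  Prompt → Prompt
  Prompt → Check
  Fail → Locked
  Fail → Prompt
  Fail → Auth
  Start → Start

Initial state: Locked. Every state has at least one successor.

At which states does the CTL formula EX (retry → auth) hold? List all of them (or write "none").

States satisfying retry → auth: {Locked, Auth, Fail, Start}.
States satisfying EX (retry → auth): {Locked, Check, Auth, Fail, Start}.

{Locked, Check, Auth, Fail, Start}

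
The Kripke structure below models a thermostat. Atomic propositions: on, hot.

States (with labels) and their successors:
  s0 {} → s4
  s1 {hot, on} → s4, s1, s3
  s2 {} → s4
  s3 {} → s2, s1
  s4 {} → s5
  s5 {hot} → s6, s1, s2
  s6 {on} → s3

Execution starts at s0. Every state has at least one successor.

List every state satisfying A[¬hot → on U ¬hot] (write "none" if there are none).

States satisfying ¬hot → on: {s1, s5, s6}.
States satisfying ¬hot: {s0, s2, s3, s4, s6}.
States satisfying A[¬hot → on U ¬hot]: {s0, s2, s3, s4, s6}.

{s0, s2, s3, s4, s6}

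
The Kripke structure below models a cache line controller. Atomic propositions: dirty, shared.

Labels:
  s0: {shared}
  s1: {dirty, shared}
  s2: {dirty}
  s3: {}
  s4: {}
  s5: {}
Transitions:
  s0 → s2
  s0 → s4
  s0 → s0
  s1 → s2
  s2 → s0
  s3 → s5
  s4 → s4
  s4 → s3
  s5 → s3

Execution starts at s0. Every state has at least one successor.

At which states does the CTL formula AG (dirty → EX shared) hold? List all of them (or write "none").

{s0, s2, s3, s4, s5}

States satisfying dirty → EX shared: {s0, s2, s3, s4, s5}.
States satisfying AG (dirty → EX shared): {s0, s2, s3, s4, s5}.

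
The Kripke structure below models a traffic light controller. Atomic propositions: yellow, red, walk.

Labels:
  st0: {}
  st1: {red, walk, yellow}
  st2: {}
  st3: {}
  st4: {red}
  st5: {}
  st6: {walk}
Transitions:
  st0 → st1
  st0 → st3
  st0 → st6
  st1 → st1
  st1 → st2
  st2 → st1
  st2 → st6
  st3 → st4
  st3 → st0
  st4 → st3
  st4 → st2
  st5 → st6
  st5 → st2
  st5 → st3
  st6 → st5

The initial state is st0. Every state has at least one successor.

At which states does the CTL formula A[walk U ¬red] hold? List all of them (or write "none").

States satisfying walk: {st1, st6}.
States satisfying ¬red: {st0, st2, st3, st5, st6}.
States satisfying A[walk U ¬red]: {st0, st2, st3, st5, st6}.

{st0, st2, st3, st5, st6}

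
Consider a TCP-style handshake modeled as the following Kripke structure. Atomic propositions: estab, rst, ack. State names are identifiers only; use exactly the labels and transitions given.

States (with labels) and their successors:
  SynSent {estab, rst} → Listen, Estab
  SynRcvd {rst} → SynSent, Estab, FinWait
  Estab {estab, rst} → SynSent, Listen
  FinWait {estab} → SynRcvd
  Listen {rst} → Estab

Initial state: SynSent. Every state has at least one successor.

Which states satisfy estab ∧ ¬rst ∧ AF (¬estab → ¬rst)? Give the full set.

{FinWait}

States satisfying ¬rst: {FinWait}.
States satisfying estab ∧ ¬rst: {FinWait}.
States satisfying ¬estab → ¬rst: {SynSent, Estab, FinWait}.
States satisfying AF (¬estab → ¬rst): {SynSent, SynRcvd, Estab, FinWait, Listen}.
States satisfying estab ∧ ¬rst ∧ AF (¬estab → ¬rst): {FinWait}.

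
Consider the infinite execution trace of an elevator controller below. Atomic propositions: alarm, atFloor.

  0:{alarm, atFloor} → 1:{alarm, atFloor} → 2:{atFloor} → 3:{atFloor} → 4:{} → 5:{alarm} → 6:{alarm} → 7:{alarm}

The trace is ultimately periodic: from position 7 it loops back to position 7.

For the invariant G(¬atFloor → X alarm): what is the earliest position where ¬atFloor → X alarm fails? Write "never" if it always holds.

¬atFloor → X alarm holds at every position 0..7, and those are all the positions the trace ever visits, so the invariant G(¬atFloor → X alarm) is never violated.

never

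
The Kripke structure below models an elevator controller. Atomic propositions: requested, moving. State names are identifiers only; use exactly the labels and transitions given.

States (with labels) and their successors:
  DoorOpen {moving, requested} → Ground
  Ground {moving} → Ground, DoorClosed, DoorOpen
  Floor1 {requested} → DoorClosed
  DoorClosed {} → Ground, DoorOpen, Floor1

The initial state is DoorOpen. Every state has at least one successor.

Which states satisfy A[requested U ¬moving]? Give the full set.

States satisfying requested: {DoorOpen, Floor1}.
States satisfying ¬moving: {Floor1, DoorClosed}.
States satisfying A[requested U ¬moving]: {Floor1, DoorClosed}.

{Floor1, DoorClosed}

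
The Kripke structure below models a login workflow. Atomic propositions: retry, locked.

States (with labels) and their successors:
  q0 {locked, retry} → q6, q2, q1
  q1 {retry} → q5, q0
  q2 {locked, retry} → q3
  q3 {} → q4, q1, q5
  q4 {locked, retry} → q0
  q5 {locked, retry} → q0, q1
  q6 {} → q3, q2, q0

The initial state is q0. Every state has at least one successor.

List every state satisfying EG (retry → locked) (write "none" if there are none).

States satisfying retry → locked: {q0, q2, q3, q4, q5, q6}.
States satisfying EG (retry → locked): {q0, q2, q3, q4, q5, q6}.

{q0, q2, q3, q4, q5, q6}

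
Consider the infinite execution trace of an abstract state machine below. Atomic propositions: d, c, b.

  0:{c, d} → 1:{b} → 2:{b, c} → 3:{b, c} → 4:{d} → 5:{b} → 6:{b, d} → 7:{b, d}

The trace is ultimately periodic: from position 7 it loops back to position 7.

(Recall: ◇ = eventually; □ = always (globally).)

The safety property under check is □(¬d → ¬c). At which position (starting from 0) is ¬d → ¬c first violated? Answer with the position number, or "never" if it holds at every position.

2

Check ¬d → ¬c at each position in order: 0 ✓, 1 ✓.
At position 2 the labels are {b, c}, so ¬d → ¬c is false there. This is the first violation.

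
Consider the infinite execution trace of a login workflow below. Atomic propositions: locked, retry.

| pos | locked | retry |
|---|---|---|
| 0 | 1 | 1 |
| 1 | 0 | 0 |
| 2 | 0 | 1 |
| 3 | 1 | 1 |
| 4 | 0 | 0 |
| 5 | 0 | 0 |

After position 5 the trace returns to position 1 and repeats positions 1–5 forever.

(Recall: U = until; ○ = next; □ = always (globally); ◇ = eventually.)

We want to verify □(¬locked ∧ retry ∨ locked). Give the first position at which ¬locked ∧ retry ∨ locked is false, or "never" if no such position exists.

1

Check ¬locked ∧ retry ∨ locked at each position in order: 0 ✓.
At position 1 the labels are {}, so ¬locked ∧ retry ∨ locked is false there. This is the first violation.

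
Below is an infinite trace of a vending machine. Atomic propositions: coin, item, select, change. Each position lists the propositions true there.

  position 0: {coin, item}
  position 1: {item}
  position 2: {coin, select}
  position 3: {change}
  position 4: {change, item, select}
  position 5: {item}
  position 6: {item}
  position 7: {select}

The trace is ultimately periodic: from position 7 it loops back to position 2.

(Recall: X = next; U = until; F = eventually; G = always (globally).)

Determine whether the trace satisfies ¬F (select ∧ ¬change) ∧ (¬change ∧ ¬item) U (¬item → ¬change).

Violated

Walking from position 0: ¬item → ¬change first holds at position 0, and ¬change ∧ ¬item holds at every earlier position along the way, so (¬change ∧ ¬item) U (¬item → ¬change) holds.
At position 0: ¬F (select ∧ ¬change) is false; (¬change ∧ ¬item) U (¬item → ¬change) is true; so ¬F (select ∧ ¬change) ∧ (¬change ∧ ¬item) U (¬item → ¬change) is false.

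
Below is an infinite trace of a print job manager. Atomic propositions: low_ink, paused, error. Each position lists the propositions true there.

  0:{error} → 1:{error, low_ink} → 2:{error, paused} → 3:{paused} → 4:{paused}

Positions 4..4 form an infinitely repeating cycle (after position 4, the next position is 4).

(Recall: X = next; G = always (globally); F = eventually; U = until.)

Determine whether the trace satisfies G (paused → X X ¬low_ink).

Yes

paused → X X ¬low_ink holds at every position 0..4, and those are all positions ever visited, so G (paused → X X ¬low_ink) holds.
Positions where paused holds: 2, 3, 4.
Check X X ¬low_ink at each: 2→ok, 3→ok, 4→ok.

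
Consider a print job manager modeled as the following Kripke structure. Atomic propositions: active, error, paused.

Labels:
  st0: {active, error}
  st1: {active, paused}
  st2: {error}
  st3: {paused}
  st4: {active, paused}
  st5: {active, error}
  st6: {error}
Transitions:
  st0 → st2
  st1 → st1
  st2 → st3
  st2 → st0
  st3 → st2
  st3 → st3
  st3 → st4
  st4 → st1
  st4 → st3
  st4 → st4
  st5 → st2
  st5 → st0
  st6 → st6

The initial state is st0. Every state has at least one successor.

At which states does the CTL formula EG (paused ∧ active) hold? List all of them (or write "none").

States satisfying paused ∧ active: {st1, st4}.
States satisfying EG (paused ∧ active): {st1, st4}.

{st1, st4}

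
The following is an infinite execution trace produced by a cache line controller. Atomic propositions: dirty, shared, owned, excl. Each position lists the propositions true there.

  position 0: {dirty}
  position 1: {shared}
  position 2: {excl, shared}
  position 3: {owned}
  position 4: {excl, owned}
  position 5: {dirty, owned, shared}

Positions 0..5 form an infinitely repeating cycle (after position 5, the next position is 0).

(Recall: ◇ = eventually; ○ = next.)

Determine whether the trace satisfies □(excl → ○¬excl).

Yes

excl → ○¬excl holds at every position 0..5, and those are all positions ever visited, so □(excl → ○¬excl) holds.
Positions where excl holds: 2, 4.
Check ○¬excl at each: 2→ok, 4→ok.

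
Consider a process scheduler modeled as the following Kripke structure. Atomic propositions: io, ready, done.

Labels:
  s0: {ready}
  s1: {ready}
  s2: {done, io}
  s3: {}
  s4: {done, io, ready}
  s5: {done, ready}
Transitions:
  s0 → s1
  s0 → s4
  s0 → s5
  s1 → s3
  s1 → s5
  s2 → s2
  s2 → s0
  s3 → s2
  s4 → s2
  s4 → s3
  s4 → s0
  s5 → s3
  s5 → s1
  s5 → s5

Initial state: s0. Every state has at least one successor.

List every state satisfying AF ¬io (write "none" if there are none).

States satisfying ¬io: {s0, s1, s3, s5}.
States satisfying AF ¬io: {s0, s1, s3, s5}.

{s0, s1, s3, s5}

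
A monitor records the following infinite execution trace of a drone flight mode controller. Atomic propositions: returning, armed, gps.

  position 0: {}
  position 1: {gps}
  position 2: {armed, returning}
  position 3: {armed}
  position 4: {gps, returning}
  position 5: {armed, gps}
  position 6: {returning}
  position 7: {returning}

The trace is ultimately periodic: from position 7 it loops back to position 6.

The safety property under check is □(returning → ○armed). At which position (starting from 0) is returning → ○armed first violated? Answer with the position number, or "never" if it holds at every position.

Check returning → ○armed at each position in order: 0 ✓, 1 ✓, 2 ✓, 3 ✓, 4 ✓, 5 ✓.
At position 6 the labels are {returning} and the next position 7 has {returning}, so returning → ○armed is false there. This is the first violation.

6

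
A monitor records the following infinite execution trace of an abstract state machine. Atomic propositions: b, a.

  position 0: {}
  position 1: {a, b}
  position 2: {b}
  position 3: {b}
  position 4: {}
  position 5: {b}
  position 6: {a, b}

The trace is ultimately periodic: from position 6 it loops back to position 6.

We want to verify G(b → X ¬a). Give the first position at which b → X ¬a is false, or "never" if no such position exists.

Check b → X ¬a at each position in order: 0 ✓, 1 ✓, 2 ✓, 3 ✓, 4 ✓.
At position 5 the labels are {b} and the next position 6 has {a, b}, so b → X ¬a is false there. This is the first violation.

5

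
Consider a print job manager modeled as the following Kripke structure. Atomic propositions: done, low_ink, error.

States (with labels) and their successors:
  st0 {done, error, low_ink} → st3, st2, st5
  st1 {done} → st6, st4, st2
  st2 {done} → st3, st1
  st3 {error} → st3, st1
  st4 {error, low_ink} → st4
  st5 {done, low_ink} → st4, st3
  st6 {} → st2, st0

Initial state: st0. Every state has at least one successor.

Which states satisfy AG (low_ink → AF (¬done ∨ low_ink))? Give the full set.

{st0, st1, st2, st3, st4, st5, st6}

States satisfying low_ink → AF (¬done ∨ low_ink): {st0, st1, st2, st3, st4, st5, st6}.
States satisfying AG (low_ink → AF (¬done ∨ low_ink)): {st0, st1, st2, st3, st4, st5, st6}.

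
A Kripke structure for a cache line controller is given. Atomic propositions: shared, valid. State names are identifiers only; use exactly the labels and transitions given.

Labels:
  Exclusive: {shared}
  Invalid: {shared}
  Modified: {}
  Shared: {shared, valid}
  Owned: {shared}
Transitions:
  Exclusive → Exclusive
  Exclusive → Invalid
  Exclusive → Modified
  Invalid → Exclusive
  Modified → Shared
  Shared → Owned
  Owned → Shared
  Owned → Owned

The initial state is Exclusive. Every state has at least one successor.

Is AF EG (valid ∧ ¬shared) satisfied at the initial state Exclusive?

States satisfying EG (valid ∧ ¬shared): ∅.
States satisfying AF EG (valid ∧ ¬shared): ∅.
There is a path from Exclusive along which EG (valid ∧ ¬shared) never holds.
Exclusive ∉ Sat(AF EG (valid ∧ ¬shared)).

No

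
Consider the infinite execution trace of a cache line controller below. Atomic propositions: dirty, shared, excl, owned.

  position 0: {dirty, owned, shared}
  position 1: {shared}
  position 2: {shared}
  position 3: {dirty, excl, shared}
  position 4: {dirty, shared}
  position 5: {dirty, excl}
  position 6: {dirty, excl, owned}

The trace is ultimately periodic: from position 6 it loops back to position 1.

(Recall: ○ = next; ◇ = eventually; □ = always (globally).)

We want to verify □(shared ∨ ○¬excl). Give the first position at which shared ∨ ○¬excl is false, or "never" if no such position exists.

Check shared ∨ ○¬excl at each position in order: 0 ✓, 1 ✓, 2 ✓, 3 ✓, 4 ✓.
At position 5 the labels are {dirty, excl} and the next position 6 has {dirty, excl, owned}, so shared ∨ ○¬excl is false there. This is the first violation.

5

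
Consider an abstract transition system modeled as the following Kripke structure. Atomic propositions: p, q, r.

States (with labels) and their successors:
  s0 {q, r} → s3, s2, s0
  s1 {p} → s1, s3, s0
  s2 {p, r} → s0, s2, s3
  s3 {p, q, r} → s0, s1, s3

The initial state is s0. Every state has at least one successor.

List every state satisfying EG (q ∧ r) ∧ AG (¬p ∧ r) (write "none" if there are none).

none

States satisfying q ∧ r: {s0, s3}.
States satisfying EG (q ∧ r): {s0, s3}.
States satisfying ¬p ∧ r: {s0}.
States satisfying AG (¬p ∧ r): ∅.
States satisfying EG (q ∧ r) ∧ AG (¬p ∧ r): ∅.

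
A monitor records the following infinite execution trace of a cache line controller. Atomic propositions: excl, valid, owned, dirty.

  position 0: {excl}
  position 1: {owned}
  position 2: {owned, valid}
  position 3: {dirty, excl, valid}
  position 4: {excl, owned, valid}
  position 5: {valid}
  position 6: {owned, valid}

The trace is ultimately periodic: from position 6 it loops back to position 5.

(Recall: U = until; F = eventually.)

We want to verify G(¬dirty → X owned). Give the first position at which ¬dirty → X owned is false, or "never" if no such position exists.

2

Check ¬dirty → X owned at each position in order: 0 ✓, 1 ✓.
At position 2 the labels are {owned, valid} and the next position 3 has {dirty, excl, valid}, so ¬dirty → X owned is false there. This is the first violation.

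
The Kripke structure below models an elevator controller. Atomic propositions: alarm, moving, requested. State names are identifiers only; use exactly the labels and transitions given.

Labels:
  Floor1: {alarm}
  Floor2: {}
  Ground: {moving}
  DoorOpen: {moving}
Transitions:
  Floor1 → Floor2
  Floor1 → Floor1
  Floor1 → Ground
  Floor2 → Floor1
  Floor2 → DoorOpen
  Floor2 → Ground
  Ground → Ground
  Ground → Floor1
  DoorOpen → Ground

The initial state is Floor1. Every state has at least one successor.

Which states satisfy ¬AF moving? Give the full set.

States satisfying moving: {Ground, DoorOpen}.
States satisfying AF moving: {Ground, DoorOpen}.
States satisfying ¬AF moving: {Floor1, Floor2}.

{Floor1, Floor2}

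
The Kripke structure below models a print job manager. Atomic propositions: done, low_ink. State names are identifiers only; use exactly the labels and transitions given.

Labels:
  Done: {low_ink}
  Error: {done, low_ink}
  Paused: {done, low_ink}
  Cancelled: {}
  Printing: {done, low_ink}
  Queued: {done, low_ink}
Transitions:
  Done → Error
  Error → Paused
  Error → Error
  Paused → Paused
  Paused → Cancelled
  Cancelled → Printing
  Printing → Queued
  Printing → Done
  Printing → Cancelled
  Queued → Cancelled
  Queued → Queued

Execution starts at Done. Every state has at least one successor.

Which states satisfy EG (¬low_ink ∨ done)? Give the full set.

{Error, Paused, Cancelled, Printing, Queued}

States satisfying ¬low_ink ∨ done: {Error, Paused, Cancelled, Printing, Queued}.
States satisfying EG (¬low_ink ∨ done): {Error, Paused, Cancelled, Printing, Queued}.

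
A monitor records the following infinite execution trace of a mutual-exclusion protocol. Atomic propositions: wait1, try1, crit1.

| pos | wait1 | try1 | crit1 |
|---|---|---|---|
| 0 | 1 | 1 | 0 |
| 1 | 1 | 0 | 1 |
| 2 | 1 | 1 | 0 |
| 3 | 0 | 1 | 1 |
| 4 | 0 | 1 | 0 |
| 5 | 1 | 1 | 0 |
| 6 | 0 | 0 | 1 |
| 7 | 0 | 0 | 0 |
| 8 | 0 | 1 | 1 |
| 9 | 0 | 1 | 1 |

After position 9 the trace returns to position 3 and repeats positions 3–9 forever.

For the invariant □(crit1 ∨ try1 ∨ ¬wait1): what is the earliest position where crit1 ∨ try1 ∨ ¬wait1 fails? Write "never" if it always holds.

never

crit1 ∨ try1 ∨ ¬wait1 holds at every position 0..9, and those are all the positions the trace ever visits, so the invariant □(crit1 ∨ try1 ∨ ¬wait1) is never violated.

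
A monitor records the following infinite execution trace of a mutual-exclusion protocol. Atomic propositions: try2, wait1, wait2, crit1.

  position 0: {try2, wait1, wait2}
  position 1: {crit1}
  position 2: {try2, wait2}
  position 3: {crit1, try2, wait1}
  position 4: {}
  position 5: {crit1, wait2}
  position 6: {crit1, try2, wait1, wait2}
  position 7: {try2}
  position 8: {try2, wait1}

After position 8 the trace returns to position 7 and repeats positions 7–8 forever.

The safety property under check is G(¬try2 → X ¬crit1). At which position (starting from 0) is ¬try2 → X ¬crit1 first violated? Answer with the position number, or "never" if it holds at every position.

Check ¬try2 → X ¬crit1 at each position in order: 0 ✓, 1 ✓, 2 ✓, 3 ✓.
At position 4 the labels are {} and the next position 5 has {crit1, wait2}, so ¬try2 → X ¬crit1 is false there. This is the first violation.

4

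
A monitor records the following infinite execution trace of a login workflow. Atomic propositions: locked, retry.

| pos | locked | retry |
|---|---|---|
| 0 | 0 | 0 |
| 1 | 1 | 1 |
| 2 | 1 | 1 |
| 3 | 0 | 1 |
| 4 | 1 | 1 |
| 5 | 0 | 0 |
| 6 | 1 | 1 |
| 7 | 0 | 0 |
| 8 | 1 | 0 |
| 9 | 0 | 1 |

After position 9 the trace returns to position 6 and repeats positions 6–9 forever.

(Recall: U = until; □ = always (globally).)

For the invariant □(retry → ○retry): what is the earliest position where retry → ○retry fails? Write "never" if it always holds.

4

Check retry → ○retry at each position in order: 0 ✓, 1 ✓, 2 ✓, 3 ✓.
At position 4 the labels are {locked, retry} and the next position 5 has {}, so retry → ○retry is false there. This is the first violation.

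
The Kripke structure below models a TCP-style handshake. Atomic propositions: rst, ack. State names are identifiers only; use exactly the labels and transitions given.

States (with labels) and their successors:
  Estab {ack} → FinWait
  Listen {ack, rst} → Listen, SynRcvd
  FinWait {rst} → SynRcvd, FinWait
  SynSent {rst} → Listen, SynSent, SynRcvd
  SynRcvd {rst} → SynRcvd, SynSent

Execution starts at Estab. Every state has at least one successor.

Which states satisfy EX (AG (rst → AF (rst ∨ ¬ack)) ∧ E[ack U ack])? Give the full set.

States satisfying AG (rst → AF (rst ∨ ¬ack)) ∧ E[ack U ack]: {Estab, Listen}.
States satisfying EX (AG (rst → AF (rst ∨ ¬ack)) ∧ E[ack U ack]): {Listen, SynSent}.

{Listen, SynSent}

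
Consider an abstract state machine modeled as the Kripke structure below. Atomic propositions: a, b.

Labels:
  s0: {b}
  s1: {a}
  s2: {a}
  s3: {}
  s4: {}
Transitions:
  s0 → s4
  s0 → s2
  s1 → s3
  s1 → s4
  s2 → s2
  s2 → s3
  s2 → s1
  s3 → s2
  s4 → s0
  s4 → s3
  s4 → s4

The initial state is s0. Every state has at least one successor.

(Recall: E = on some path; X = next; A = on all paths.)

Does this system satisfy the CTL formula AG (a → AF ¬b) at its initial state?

Satisfied

States satisfying a → AF ¬b: {s0, s1, s2, s3, s4}.
States satisfying AG (a → AF ¬b): {s0, s1, s2, s3, s4}.
Every state reachable from s0 satisfies a → AF ¬b.
s0 ∈ Sat(AG (a → AF ¬b)).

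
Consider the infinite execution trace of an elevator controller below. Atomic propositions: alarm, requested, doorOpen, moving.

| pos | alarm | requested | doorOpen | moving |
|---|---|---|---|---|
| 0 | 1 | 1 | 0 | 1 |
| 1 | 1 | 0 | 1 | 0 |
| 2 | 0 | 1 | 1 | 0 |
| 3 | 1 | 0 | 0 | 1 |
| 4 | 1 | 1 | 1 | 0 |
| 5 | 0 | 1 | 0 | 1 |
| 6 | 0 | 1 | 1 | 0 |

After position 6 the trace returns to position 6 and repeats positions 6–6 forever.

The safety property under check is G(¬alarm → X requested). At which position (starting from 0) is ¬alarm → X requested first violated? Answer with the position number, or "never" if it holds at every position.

Check ¬alarm → X requested at each position in order: 0 ✓, 1 ✓.
At position 2 the labels are {doorOpen, requested} and the next position 3 has {alarm, moving}, so ¬alarm → X requested is false there. This is the first violation.

2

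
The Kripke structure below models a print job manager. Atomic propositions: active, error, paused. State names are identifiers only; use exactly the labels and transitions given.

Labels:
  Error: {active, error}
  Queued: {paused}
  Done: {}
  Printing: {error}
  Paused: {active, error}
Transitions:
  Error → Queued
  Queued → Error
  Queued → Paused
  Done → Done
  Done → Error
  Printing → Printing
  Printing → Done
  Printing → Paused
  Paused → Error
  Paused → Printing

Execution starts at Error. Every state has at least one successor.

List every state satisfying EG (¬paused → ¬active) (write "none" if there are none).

{Done, Printing}

States satisfying ¬paused → ¬active: {Queued, Done, Printing}.
States satisfying EG (¬paused → ¬active): {Done, Printing}.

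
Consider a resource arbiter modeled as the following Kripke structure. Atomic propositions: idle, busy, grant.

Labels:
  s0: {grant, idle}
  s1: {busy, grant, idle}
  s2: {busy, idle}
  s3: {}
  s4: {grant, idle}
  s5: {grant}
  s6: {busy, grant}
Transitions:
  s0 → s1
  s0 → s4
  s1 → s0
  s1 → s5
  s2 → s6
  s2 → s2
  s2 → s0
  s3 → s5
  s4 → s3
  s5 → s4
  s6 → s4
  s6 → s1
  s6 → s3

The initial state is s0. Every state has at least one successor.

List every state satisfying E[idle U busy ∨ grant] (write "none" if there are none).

{s0, s1, s2, s4, s5, s6}

States satisfying idle: {s0, s1, s2, s4}.
States satisfying busy ∨ grant: {s0, s1, s2, s4, s5, s6}.
States satisfying E[idle U busy ∨ grant]: {s0, s1, s2, s4, s5, s6}.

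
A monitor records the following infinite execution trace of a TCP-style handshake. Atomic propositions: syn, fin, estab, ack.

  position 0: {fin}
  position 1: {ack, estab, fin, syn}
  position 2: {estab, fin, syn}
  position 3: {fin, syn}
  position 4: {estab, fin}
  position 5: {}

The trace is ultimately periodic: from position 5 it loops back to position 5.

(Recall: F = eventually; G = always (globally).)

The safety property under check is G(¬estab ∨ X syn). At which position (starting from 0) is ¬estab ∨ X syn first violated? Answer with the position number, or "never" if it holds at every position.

Check ¬estab ∨ X syn at each position in order: 0 ✓, 1 ✓, 2 ✓, 3 ✓.
At position 4 the labels are {estab, fin} and the next position 5 has {}, so ¬estab ∨ X syn is false there. This is the first violation.

4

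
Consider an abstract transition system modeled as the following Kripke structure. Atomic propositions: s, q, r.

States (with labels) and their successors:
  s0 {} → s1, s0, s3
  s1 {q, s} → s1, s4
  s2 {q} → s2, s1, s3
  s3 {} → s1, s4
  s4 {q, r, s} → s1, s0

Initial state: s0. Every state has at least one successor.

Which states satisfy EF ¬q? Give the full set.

States satisfying ¬q: {s0, s3}.
States satisfying EF ¬q: {s0, s1, s2, s3, s4}.

{s0, s1, s2, s3, s4}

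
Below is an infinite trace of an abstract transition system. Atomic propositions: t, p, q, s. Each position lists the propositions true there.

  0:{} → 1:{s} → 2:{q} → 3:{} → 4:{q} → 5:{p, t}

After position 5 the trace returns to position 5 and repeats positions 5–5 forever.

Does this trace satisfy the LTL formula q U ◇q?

Satisfied

Walking from position 0: ◇q first holds at position 0, and q holds at every earlier position along the way, so q U ◇q holds.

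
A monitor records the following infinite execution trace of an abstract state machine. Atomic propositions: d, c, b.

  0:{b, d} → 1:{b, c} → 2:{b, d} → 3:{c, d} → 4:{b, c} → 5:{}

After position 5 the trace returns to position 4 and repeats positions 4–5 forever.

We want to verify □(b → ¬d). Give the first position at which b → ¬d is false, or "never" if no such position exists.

0

At position 0 the labels are {b, d}, so b → ¬d is false there. This is the first violation.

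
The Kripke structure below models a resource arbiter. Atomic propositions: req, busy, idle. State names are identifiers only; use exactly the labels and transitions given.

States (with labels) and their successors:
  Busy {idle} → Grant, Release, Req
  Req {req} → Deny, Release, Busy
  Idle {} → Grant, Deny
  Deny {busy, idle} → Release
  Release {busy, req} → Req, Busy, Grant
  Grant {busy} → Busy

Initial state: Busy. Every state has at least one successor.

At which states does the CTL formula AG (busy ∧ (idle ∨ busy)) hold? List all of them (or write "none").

States satisfying busy ∧ (idle ∨ busy): {Deny, Release, Grant}.
States satisfying AG (busy ∧ (idle ∨ busy)): ∅.

none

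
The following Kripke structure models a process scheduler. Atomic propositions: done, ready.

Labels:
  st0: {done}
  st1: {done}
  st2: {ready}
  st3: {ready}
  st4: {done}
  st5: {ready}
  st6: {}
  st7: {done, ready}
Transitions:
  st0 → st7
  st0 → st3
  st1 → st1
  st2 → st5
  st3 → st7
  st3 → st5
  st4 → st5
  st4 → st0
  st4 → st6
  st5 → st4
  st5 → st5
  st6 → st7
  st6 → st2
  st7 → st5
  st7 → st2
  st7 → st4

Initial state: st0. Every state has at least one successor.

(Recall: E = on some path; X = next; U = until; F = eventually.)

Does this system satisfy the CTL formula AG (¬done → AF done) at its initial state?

States satisfying ¬done → AF done: {st0, st1, st4, st7}.
States satisfying AG (¬done → AF done): {st1}.
st2 is reachable from st0 and violates ¬done → AF done, so AG fails at st0.
st0 ∉ Sat(AG (¬done → AF done)).

Does not hold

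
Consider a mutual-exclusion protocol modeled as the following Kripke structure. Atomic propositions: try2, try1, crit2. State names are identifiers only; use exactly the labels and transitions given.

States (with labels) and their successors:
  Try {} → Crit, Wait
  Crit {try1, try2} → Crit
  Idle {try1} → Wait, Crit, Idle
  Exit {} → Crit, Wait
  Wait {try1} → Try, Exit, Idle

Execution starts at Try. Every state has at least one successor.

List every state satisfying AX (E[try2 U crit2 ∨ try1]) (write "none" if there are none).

States satisfying E[try2 U crit2 ∨ try1]: {Crit, Idle, Wait}.
States satisfying AX (E[try2 U crit2 ∨ try1]): {Try, Crit, Idle, Exit}.

{Try, Crit, Idle, Exit}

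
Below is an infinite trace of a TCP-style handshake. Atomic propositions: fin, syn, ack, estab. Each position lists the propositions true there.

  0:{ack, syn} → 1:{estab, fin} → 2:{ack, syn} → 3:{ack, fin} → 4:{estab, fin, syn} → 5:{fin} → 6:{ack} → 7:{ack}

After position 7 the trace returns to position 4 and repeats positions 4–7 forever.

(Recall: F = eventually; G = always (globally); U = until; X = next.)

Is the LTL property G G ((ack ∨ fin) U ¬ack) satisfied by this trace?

G ((ack ∨ fin) U ¬ack) holds at every position 0..7, and those are all positions ever visited, so G G ((ack ∨ fin) U ¬ack) holds.

Satisfied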